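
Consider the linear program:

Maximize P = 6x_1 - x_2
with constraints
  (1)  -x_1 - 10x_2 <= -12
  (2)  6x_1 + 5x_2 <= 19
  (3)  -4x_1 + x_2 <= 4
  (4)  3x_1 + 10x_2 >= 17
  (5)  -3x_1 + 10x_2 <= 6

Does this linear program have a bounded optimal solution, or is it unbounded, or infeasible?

Vertices and P = 6x_1 - x_2:
  (7/3, 1) → P = 13
  (32/15, 31/25) → P = 289/25
  (11/6, 23/20) → P = 197/20
The feasible region has finitely many vertices and no improving ray; the maximum is 13 at (7/3, 1).

bounded optimum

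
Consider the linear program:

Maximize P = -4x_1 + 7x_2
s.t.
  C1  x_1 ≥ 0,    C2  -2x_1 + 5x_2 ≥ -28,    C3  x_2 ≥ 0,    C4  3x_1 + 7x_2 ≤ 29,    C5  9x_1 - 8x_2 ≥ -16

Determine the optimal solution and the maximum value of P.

x_1 = 40/29, x_2 = 103/29, maximum P = 561/29

Corner points and P = -4x_1 + 7x_2:
  (0, 0) → P = 0
  (0, 2) → P = 14
  (29/3, 0) → P = -116/3
  (40/29, 103/29) → P = 561/29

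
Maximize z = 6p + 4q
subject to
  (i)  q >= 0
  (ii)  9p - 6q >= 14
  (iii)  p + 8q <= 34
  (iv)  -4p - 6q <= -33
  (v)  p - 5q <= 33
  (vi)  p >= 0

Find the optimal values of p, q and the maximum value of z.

Feasible corners and z = 6p + 4q:
  (33/4, 0) → z = 99/2
  (33, 0) → z = 198
  (158/39, 146/39) → z = 1532/39
  (47/13, 241/78) → z = 1328/39
  (434/13, 1/13) → z = 2608/13

The optimum lies where p + 8q = 34 and p - 5q = 33.
Solving simultaneously gives p = 434/13, q = 1/13.

p = 434/13, q = 1/13, maximum z = 2608/13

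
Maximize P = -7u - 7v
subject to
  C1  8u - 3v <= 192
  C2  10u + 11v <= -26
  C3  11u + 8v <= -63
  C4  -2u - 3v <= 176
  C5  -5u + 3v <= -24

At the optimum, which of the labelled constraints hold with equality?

C4 and C5

Corner points and P = -7u - 7v:
  (1347/97, -2616/97) → P = 8883/97
  (8/5, -896/15) → P = 6104/15
  (3/73, -579/73) → P = 4032/73
  (-152/7, -928/21) → P = 1384/3

The maximum is at (-152/7, -928/21). Substituting into each constraint, equality holds for C4 and C5; the remaining constraints have slack.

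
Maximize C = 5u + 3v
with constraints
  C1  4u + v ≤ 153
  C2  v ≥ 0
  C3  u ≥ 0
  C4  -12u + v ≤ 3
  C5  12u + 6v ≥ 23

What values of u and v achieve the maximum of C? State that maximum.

Extreme points and C = 5u + 3v:
  (153/4, 0) → C = 765/4
  (75/8, 231/2) → C = 3147/8
  (23/12, 0) → C = 115/12
  (5/84, 26/7) → C = 961/84

u = 75/8, v = 231/2, maximum C = 3147/8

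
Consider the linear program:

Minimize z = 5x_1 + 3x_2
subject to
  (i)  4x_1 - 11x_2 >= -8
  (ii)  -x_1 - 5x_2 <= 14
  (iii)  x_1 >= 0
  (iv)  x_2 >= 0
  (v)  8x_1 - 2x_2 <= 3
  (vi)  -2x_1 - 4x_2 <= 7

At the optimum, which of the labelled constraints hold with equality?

Corner points and z = 5x_1 + 3x_2:
  (0, 8/11) → z = 24/11
  (49/80, 19/20) → z = 473/80
  (0, 0) → z = 0
  (3/8, 0) → z = 15/8

The minimum is at (0, 0). Substituting into each constraint, equality holds for (iii) and (iv); the remaining constraints have slack.

(iii) and (iv)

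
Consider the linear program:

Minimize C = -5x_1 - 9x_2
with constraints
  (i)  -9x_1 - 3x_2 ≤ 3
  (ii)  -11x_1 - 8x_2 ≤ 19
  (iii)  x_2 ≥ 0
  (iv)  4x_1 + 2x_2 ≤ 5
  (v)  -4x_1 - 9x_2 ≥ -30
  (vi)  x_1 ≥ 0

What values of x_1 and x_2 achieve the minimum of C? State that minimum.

Feasible corners and C = -5x_1 - 9x_2:
  (5/4, 0) → C = -25/4
  (0, 0) → C = 0
  (0, 5/2) → C = -45/2

The binding constraints are 4x_1 + 2x_2 = 5 and x_1 = 0.
Solving simultaneously gives x_1 = 0, x_2 = 5/2.

x_1 = 0, x_2 = 5/2, minimum C = -45/2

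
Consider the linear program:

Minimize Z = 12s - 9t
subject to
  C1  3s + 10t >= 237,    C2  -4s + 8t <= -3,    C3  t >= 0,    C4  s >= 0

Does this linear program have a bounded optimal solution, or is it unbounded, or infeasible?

bounded optimum

Corner points and Z = 12s - 9t:
  (963/32, 939/64) → Z = 14661/64
  (79, 0) → Z = 948
The feasible region has finitely many vertices and no improving ray; the minimum is 14661/64 at (963/32, 939/64).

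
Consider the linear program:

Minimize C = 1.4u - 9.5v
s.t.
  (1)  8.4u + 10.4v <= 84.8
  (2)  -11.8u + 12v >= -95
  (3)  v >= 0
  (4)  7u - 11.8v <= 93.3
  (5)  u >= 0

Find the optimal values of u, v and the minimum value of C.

Extreme points and C = 1.4u - 9.5v:
  (12535/1397, 2533/2794) → C = 22069/5588
  (0, 106/13) → C = -1007/13
  (475/59, 0) → C = 665/59
  (0, 0) → C = 0

u = 0, v = 106/13, minimum C = -1007/13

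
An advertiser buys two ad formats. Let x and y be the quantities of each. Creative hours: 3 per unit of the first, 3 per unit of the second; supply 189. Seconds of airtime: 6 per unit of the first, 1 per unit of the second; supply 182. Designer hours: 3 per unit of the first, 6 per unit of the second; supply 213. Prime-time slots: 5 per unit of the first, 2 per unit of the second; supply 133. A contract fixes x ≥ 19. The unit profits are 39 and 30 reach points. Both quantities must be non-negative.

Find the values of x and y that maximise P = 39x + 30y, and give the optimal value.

x = 19, y = 19, maximum P = 1311

Vertices and P = 39x + 30y:
  (133/5, 0) → P = 5187/5
  (19, 0) → P = 741
  (19, 19) → P = 1311

At the optimal vertex, 5x + 2y = 133 and x = 19.
Solving simultaneously gives x = 19, y = 19.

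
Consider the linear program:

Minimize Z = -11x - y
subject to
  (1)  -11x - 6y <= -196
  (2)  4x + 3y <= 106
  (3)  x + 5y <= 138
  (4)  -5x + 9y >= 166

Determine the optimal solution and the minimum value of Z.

x = 152/17, y = 398/17, minimum Z = -2070/17

The binding constraints are 4x + 3y = 106 and -5x + 9y = 166.
Solving simultaneously gives x = 152/17, y = 398/17.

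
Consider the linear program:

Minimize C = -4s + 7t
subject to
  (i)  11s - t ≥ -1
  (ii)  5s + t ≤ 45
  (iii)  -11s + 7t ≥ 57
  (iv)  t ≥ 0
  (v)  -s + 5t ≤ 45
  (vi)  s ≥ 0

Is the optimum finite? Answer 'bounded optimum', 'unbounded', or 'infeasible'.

infeasible

The boundaries 11s - t = -1 and 5s + t = 45 meet at (11/4, 125/4), but that point violates -s + 5t ≤ 45. Every candidate vertex is excluded by some other constraint, so the feasible region is empty.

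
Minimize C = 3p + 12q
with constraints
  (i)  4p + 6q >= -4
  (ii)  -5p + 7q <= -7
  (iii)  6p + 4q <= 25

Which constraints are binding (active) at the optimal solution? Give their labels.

Vertices and C = 3p + 12q:
  (7/29, -24/29) → C = -267/29
  (83/10, -31/5) → C = -99/2
  (203/62, 83/62) → C = 1605/62

The minimum is at (83/10, -31/5). Substituting into each constraint, equality holds for (i) and (iii); the remaining constraints have slack.

(i) and (iii)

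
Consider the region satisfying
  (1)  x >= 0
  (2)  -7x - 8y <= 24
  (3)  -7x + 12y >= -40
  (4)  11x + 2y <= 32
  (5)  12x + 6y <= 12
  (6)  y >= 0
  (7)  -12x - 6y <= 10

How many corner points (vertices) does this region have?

Intersecting each pair of boundary lines and keeping only the points that satisfy every inequality leaves:
  (0, 2)
  (0, 0)
  (1, 0)

3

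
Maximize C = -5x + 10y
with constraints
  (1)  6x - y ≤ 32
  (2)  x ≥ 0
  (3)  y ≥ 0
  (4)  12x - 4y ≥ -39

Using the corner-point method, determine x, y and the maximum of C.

Feasible corners and C = -5x + 10y:
  (16/3, 0) → C = -80/3
  (167/12, 103/2) → C = 5345/12
  (0, 0) → C = 0
  (0, 39/4) → C = 195/2

The optimum lies where 6x - y = 32 and 12x - 4y = -39.
Solving simultaneously gives x = 167/12, y = 103/2.

x = 167/12, y = 103/2, maximum C = 5345/12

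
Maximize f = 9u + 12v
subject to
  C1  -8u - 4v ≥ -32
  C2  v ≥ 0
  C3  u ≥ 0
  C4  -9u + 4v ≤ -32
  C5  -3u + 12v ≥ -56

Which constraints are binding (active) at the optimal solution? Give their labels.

Extreme points and f = 9u + 12v:
  (4, 0) → f = 36
  (64/17, 8/17) → f = 672/17
  (32/9, 0) → f = 32

The maximum is at (64/17, 8/17). Substituting into each constraint, equality holds for C1 and C4; the remaining constraints have slack.

C1 and C4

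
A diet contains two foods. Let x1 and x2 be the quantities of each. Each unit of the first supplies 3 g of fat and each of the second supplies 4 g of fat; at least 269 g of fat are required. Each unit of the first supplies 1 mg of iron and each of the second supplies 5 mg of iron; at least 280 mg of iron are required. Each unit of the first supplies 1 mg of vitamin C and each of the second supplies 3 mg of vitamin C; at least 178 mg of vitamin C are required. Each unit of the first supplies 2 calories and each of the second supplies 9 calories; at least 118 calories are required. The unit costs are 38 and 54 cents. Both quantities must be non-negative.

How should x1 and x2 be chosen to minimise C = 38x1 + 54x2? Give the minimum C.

x1 = 19, x2 = 53, minimum C = 3584

Corner points and C = 38x1 + 54x2:
  (0, 269/4) → C = 7263/2
  (280, 0) → C = 10640
  (19, 53) → C = 3584
  (25, 51) → C = 3704
The feasible region is unbounded (it extends along (0, 1), (1, 0)), but C strictly increases along every unbounded feasible direction, so there is no improving ray and the minimum is attained at a vertex.

At the optimal vertex, 3x1 + 4x2 = 269 and x1 + 3x2 = 178.
Solving simultaneously gives x1 = 19, x2 = 53.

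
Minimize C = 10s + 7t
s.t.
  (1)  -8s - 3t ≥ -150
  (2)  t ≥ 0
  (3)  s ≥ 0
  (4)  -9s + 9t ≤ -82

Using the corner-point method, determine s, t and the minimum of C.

Feasible corners and C = 10s + 7t:
  (75/4, 0) → C = 375/2
  (532/33, 694/99) → C = 20818/99
  (82/9, 0) → C = 820/9

At the optimal vertex, t = 0 and -9s + 9t = -82.
Solving simultaneously gives s = 82/9, t = 0.

s = 82/9, t = 0, minimum C = 820/9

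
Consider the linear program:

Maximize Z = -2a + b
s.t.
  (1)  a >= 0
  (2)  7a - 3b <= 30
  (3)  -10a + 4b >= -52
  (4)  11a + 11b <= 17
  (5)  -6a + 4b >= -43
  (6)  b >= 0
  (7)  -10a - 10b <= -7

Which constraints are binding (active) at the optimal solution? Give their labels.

(1) and (4)

Extreme points and Z = -2a + b:
  (0, 17/11) → Z = 17/11
  (0, 7/10) → Z = 7/10
  (17/11, 0) → Z = -34/11
  (7/10, 0) → Z = -7/5

The maximum is at (0, 17/11). Substituting into each constraint, equality holds for (1) and (4); the remaining constraints have slack.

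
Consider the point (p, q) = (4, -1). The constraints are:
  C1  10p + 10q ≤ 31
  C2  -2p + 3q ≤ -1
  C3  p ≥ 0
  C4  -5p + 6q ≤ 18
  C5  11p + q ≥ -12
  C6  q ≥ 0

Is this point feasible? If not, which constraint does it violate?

Constraint C6: q = -1, which is not ≥ 0. All other constraints are satisfied.

not feasible — violates C6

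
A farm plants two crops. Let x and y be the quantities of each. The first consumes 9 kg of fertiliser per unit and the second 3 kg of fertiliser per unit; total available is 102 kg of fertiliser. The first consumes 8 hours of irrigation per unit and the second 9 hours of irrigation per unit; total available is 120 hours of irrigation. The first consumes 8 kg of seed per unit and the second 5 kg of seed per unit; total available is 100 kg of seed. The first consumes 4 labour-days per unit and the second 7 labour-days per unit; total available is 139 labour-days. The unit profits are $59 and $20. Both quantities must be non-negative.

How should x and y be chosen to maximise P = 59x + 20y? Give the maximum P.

x = 10, y = 4, maximum P = 670

Corner points and P = 59x + 20y:
  (0, 0) → P = 0
  (0, 40/3) → P = 800/3
  (34/3, 0) → P = 2006/3
  (10, 4) → P = 670
  (75/8, 5) → P = 5225/8

The binding constraints are 9x + 3y = 102 and 8x + 5y = 100.
Solving simultaneously gives x = 10, y = 4.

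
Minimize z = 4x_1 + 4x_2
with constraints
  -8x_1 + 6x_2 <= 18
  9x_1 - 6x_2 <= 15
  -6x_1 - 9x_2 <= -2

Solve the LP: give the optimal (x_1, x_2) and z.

Feasible corners and z = 4x_1 + 4x_2:
  (33, 47) → z = 320
  (-25/18, 31/27) → z = -26/27
  (49/39, -8/13) → z = 100/39

x_1 = -25/18, x_2 = 31/27, minimum z = -26/27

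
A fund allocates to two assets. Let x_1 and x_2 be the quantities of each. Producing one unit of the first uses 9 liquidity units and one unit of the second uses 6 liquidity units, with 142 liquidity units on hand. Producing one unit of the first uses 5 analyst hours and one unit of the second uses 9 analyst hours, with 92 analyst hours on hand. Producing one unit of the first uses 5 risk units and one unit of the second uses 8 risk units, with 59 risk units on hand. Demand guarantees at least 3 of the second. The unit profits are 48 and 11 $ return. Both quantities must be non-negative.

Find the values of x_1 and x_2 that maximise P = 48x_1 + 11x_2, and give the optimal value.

Corner points and P = 48x_1 + 11x_2:
  (0, 59/8) → P = 649/8
  (0, 3) → P = 33
  (7, 3) → P = 369

x_1 = 7, x_2 = 3, maximum P = 369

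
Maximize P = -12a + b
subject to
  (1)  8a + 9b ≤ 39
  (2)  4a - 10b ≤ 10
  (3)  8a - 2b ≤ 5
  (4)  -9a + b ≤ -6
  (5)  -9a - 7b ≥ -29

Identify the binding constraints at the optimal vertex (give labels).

Corner points and P = -12a + b:
  (7/10, 3/10) → P = -81/10
  (93/74, 187/74) → P = -929/74
  (71/72, 23/8) → P = -215/24

The maximum is at (7/10, 3/10). Substituting into each constraint, equality holds for (3) and (4); the remaining constraints have slack.

(3) and (4)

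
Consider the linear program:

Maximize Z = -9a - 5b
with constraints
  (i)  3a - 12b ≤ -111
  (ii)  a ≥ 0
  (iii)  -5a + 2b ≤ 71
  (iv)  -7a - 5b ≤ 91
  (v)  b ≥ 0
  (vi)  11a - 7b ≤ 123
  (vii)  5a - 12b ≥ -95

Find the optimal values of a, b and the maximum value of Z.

a = 8, b = 45/4, maximum Z = -513/4

At the optimal vertex, 3a - 12b = -111 and 5a - 12b = -95.
Solving simultaneously gives a = 8, b = 45/4.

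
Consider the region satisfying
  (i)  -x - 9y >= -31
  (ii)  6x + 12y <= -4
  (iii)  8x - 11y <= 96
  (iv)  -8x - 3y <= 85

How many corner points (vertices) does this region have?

Of the 6 pairwise boundary intersections, those satisfying every inequality are:
  (-68/7, 95/21)
  (-286/23, 111/23)
  (554/81, -304/81)
  (-647/112, -181/14)

4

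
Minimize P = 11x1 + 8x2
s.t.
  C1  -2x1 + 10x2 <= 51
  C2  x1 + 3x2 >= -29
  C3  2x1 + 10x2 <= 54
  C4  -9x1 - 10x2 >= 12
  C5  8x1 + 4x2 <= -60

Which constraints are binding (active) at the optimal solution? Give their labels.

Vertices and P = 11x1 + 8x2:
  (-443/16, -7/16) → P = -4929/16
  (-201/22, 36/11) → P = -1635/22
  (-16/5, -43/5) → P = -104

The minimum is at (-443/16, -7/16). Substituting into each constraint, equality holds for C1 and C2; the remaining constraints have slack.

C1 and C2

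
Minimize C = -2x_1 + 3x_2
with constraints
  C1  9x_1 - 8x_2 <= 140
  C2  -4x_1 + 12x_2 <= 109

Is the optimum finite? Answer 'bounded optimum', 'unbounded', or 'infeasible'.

From the feasible point (638/19, 1541/76), moving in the direction (-8, -9) keeps every constraint satisfied while C decreases without bound.

unbounded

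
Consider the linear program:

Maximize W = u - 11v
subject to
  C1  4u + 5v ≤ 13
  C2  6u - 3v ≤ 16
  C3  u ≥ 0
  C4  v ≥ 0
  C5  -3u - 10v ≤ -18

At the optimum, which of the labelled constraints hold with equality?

Vertices and W = u - 11v:
  (0, 13/5) → W = -143/5
  (8/5, 33/25) → W = -323/25
  (0, 9/5) → W = -99/5

The maximum is at (8/5, 33/25). Substituting into each constraint, equality holds for C1 and C5; the remaining constraints have slack.

C1 and C5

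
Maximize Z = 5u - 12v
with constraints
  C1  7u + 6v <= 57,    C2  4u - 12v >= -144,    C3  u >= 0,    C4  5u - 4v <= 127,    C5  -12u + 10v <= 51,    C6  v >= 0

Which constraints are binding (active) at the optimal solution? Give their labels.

C1 and C6

Extreme points and Z = 5u - 12v:
  (132/71, 1041/142) → Z = -5586/71
  (57/7, 0) → Z = 285/7
  (0, 51/10) → Z = -306/5
  (0, 0) → Z = 0

The maximum is at (57/7, 0). Substituting into each constraint, equality holds for C1 and C6; the remaining constraints have slack.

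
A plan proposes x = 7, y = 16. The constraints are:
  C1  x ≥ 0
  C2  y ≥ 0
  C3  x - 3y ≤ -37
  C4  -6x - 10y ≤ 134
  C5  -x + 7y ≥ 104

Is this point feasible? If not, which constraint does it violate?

feasible

C1: 7 ≥ 0 ✓
C2: 16 ≥ 0 ✓
C3: -41 ≤ -37 ✓
C4: -202 ≤ 134 ✓
C5: 105 ≥ 104 ✓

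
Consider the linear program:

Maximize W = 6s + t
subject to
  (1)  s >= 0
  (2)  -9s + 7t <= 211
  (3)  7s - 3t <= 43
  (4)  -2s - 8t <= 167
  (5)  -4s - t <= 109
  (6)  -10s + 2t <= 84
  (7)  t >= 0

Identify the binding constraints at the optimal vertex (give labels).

(2) and (3)

Extreme points and W = 6s + t:
  (0, 211/7) → W = 211/7
  (0, 0) → W = 0
  (467/11, 932/11) → W = 3734/11
  (43/7, 0) → W = 258/7

The maximum is at (467/11, 932/11). Substituting into each constraint, equality holds for (2) and (3); the remaining constraints have slack.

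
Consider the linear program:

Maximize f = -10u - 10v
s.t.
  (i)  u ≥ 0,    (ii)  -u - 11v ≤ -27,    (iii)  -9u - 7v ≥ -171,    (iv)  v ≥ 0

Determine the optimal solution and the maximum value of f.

u = 0, v = 27/11, maximum f = -270/11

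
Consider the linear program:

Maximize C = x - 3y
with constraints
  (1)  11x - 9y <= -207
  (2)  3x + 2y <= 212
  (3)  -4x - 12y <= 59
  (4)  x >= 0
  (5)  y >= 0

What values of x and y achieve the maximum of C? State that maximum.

x = 0, y = 23, maximum C = -69

Extreme points and C = x - 3y:
  (1494/49, 2953/49) → C = -7365/49
  (0, 23) → C = -69
  (0, 106) → C = -318

The binding constraints are 11x - 9y = -207 and x = 0.
Solving simultaneously gives x = 0, y = 23.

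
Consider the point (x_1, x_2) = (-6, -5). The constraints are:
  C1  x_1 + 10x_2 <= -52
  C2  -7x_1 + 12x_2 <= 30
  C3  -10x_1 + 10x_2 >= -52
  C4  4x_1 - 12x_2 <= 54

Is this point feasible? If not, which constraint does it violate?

feasible

C1: -56 ≤ -52 ✓
C2: -18 ≤ 30 ✓
C3: 10 ≥ -52 ✓
C4: 36 ≤ 54 ✓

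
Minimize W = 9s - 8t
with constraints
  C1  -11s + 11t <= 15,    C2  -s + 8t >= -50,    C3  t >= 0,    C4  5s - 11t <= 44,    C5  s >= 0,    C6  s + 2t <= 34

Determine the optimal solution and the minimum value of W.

s = 0, t = 15/11, minimum W = -120/11

Vertices and W = 9s - 8t:
  (0, 15/11) → W = -120/11
  (344/33, 389/33) → W = -16/33
  (44/5, 0) → W = 396/5
  (0, 0) → W = 0
  (22, 6) → W = 150

The optimum lies where -11s + 11t = 15 and s = 0.
Solving simultaneously gives s = 0, t = 15/11.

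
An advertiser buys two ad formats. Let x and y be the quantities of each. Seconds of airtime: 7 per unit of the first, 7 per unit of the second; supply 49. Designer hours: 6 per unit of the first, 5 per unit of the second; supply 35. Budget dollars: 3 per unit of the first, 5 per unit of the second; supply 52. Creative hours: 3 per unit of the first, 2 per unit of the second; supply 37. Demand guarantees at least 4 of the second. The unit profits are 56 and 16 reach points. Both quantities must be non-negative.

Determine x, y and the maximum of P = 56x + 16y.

x = 5/2, y = 4, maximum P = 204

Extreme points and P = 56x + 16y:
  (0, 7) → P = 112
  (0, 4) → P = 64
  (5/2, 4) → P = 204

The optimum lies where 6x + 5y = 35 and y = 4.
Solving simultaneously gives x = 5/2, y = 4.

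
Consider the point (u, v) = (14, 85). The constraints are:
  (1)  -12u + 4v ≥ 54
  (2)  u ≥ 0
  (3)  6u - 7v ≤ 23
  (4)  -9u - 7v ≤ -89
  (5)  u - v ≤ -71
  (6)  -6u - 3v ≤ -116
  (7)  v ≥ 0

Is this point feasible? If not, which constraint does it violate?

(1): 172 ≥ 54 ✓
(2): 14 ≥ 0 ✓
(3): -511 ≤ 23 ✓
(4): -721 ≤ -89 ✓
(5): -71 ≤ -71 ✓
(6): -339 ≤ -116 ✓
(7): 85 ≥ 0 ✓

feasible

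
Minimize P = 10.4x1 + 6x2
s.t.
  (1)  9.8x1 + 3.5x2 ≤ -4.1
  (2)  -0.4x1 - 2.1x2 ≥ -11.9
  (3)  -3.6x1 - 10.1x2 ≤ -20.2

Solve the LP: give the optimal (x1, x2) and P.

x1 = -707/32, x2 = 79/8, minimum P = -6821/40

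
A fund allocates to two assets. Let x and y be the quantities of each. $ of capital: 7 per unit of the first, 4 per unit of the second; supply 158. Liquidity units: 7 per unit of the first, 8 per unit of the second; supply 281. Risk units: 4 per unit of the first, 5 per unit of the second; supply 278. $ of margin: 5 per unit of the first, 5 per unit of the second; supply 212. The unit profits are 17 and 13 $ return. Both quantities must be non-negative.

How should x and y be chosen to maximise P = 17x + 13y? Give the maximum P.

x = 5, y = 123/4, maximum P = 1939/4

Extreme points and P = 17x + 13y:
  (0, 0) → P = 0
  (0, 281/8) → P = 3653/8
  (158/7, 0) → P = 2686/7
  (5, 123/4) → P = 1939/4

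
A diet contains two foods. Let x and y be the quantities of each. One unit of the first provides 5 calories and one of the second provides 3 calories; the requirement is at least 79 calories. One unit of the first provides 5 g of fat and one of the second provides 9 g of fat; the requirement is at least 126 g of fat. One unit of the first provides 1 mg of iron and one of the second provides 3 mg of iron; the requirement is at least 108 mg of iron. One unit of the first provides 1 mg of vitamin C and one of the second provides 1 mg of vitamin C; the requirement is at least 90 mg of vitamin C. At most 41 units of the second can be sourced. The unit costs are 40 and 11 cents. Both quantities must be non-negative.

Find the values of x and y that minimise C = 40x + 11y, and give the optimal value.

Extreme points and C = 40x + 11y:
  (108, 0) → C = 4320
  (81, 9) → C = 3339
  (49, 41) → C = 2411
The feasible region is unbounded (it extends along (1, 0)), but C strictly increases along every unbounded feasible direction, so there is no improving ray and the minimum is attained at a vertex.

The binding constraints are x + y = 90 and y = 41.
Solving simultaneously gives x = 49, y = 41.

x = 49, y = 41, minimum C = 2411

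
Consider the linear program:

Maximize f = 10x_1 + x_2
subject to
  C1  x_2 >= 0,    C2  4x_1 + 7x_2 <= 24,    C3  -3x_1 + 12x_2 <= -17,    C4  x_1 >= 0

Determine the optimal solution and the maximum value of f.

The optimum lies where x_2 = 0 and 4x_1 + 7x_2 = 24.
Solving simultaneously gives x_1 = 6, x_2 = 0.

x_1 = 6, x_2 = 0, maximum f = 60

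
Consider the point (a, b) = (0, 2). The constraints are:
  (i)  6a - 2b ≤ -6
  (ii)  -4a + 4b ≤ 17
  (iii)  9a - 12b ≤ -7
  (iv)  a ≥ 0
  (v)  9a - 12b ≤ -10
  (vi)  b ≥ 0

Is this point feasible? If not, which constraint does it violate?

not feasible — violates (i)

Constraint (i): 6a - 2b = -4, which is not ≤ -6. All other constraints are satisfied.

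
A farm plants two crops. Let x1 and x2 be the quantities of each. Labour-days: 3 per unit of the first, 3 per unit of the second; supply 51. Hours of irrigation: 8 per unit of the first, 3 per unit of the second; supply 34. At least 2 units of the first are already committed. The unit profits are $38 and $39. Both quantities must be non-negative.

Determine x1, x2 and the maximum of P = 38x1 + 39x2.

Extreme points and P = 38x1 + 39x2:
  (17/4, 0) → P = 323/2
  (2, 0) → P = 76
  (2, 6) → P = 310

The binding constraints are 8x1 + 3x2 = 34 and x1 = 2.
Solving simultaneously gives x1 = 2, x2 = 6.

x1 = 2, x2 = 6, maximum P = 310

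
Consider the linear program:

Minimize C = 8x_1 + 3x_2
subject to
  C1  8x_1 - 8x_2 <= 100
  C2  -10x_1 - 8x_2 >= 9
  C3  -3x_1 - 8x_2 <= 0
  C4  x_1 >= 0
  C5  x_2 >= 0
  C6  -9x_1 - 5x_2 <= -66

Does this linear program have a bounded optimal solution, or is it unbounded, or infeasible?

infeasible

The boundaries 8x_1 - 8x_2 = 100 and x_2 = 0 meet at (25/2, 0), but that point violates -10x_1 - 8x_2 ≥ 9. Every candidate vertex is excluded by some other constraint, so the feasible region is empty.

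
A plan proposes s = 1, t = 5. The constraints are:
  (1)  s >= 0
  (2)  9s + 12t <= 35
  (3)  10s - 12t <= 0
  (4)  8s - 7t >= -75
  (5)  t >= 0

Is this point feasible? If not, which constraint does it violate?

not feasible — violates (2)

Constraint (2): 9s + 12t = 69, which is not ≤ 35. All other constraints are satisfied.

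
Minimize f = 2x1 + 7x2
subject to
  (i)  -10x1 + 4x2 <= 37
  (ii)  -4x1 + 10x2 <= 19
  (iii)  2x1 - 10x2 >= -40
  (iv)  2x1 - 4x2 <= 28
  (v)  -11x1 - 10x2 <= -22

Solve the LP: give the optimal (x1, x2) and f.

x1 = 23/4, x2 = -33/8, minimum f = -139/8

Feasible corners and f = 2x1 + 7x2:
  (21/2, 61/10) → f = 637/10
  (1/5, 99/50) → f = 713/50
  (110/3, 34/3) → f = 458/3
  (23/4, -33/8) → f = -139/8

At the optimal vertex, 2x1 - 4x2 = 28 and -11x1 - 10x2 = -22.
Solving simultaneously gives x1 = 23/4, x2 = -33/8.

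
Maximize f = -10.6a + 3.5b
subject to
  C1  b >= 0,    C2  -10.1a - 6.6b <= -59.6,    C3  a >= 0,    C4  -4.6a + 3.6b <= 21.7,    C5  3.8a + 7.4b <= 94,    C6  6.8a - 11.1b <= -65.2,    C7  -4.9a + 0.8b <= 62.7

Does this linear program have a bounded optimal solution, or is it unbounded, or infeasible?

bounded optimum

Corner points and f = -10.6a + 3.5b:
  (1189/1112, 49333/6672) → f = 970451/66720
  (7708/5233, 35460/5233) → f = 212026/26165
  (8891/2386, 25743/2386) → f = -41441/23860
  (6.064, 44348/4625) → f = -710348/23125
The feasible region has finitely many vertices and no improving ray; the maximum is 970451/66720 at (1189/1112, 49333/6672).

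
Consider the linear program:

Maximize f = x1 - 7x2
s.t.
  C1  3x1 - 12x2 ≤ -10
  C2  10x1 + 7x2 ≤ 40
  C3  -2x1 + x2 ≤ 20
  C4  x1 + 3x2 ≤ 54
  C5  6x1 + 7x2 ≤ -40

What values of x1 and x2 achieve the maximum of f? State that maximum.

x1 = -230/21, x2 = -40/21, maximum f = 50/21

At the optimal vertex, 3x1 - 12x2 = -10 and -2x1 + x2 = 20.
Solving simultaneously gives x1 = -230/21, x2 = -40/21.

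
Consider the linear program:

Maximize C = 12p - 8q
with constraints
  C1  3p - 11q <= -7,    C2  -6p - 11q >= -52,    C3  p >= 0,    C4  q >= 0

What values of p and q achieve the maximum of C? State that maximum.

At the optimal vertex, 3p - 11q = -7 and -6p - 11q = -52.
Solving simultaneously gives p = 5, q = 2.

p = 5, q = 2, maximum C = 44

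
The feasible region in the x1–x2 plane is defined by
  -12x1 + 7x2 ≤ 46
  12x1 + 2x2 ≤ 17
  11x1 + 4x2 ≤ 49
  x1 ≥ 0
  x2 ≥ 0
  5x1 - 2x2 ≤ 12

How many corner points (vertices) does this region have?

4

The feasible vertices (each the meet of two boundaries and inside every other half-plane) are:
  (1/4, 7)
  (0, 46/7)
  (17/12, 0)
  (0, 0)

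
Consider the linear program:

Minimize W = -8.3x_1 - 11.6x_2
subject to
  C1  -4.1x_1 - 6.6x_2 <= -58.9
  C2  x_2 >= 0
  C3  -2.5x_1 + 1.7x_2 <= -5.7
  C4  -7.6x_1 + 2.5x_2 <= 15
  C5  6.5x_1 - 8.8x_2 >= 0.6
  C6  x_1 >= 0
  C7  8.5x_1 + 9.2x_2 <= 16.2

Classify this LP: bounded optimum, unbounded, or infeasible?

The boundaries -4.1x_1 - 6.6x_2 = -58.9 and x_2 = 0 meet at (589/41, 0), but that point violates 8.5x_1 + 9.2x_2 ≤ 16.2. Every candidate vertex is excluded by some other constraint, so the feasible region is empty.

infeasible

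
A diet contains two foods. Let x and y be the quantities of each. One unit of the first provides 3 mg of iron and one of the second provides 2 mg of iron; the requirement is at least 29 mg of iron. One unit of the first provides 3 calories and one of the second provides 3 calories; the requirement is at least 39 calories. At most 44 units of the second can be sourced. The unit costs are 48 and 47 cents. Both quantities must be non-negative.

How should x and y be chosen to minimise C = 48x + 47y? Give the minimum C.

The feasible region is unbounded (it extends along (1, 0)), but C strictly increases along every unbounded feasible direction, so there is no improving ray and the minimum is attained at a vertex.

At the optimal vertex, 3x + 2y = 29 and 3x + 3y = 39.
Solving simultaneously gives x = 3, y = 10.

x = 3, y = 10, minimum C = 614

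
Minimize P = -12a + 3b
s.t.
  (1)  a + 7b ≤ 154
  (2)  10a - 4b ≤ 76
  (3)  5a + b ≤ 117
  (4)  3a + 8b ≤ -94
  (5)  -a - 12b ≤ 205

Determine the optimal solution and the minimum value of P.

a = 58/23, b = -292/23, minimum P = -1572/23

Extreme points and P = -12a + 3b:
  (-1890/13, 556/13) → P = 24348/13
  (58/23, -292/23) → P = -1572/23
  (23/31, -1063/62) → P = -3741/62
The feasible region is unbounded (it extends along (-7, 1), (-12, 1)), but P strictly increases along every unbounded feasible direction, so there is no improving ray and the minimum is attained at a vertex.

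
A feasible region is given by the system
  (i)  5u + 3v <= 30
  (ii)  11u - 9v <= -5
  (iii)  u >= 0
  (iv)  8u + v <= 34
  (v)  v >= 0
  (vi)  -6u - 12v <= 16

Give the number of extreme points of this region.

3

Of the 15 pairwise boundary intersections, those satisfying every inequality are:
  (85/26, 355/78)
  (0, 10)
  (0, 5/9)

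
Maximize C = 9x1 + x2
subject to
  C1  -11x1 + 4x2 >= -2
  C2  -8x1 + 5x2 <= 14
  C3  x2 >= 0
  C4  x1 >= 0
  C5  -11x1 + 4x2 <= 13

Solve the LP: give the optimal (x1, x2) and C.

x1 = 66/23, x2 = 170/23, maximum C = 764/23

Extreme points and C = 9x1 + x2:
  (66/23, 170/23) → C = 764/23
  (2/11, 0) → C = 18/11
  (0, 14/5) → C = 14/5
  (0, 0) → C = 0

The binding constraints are -11x1 + 4x2 = -2 and -8x1 + 5x2 = 14.
Solving simultaneously gives x1 = 66/23, x2 = 170/23.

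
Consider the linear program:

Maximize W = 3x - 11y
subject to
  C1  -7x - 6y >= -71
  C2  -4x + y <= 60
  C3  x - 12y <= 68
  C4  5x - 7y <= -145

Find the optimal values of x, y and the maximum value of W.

Extreme points and W = 3x - 11y:
  (-289/31, 704/31) → W = -8611/31
  (-373/79, 1370/79) → W = -16189/79
  (-275/23, 280/23) → W = -3905/23

The optimum lies where -4x + y = 60 and 5x - 7y = -145.
Solving simultaneously gives x = -275/23, y = 280/23.

x = -275/23, y = 280/23, maximum W = -3905/23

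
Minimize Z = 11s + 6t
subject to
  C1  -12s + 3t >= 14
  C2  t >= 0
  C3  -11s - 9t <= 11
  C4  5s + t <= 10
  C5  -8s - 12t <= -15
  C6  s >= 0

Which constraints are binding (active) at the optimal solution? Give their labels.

C1 and C6

Extreme points and Z = 11s + 6t:
  (16/27, 190/27) → Z = 1316/27
  (0, 14/3) → Z = 28
  (0, 10) → Z = 60

The minimum is at (0, 14/3). Substituting into each constraint, equality holds for C1 and C6; the remaining constraints have slack.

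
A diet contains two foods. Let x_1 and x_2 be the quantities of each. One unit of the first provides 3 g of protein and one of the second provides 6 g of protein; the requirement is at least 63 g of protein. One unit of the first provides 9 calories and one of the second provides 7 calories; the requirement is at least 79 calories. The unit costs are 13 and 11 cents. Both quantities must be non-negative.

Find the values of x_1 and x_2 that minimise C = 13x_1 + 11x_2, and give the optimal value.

The feasible region is unbounded (it extends along (0, 1), (1, 0)), but C strictly increases along every unbounded feasible direction, so there is no improving ray and the minimum is attained at a vertex.

x_1 = 1, x_2 = 10, minimum C = 123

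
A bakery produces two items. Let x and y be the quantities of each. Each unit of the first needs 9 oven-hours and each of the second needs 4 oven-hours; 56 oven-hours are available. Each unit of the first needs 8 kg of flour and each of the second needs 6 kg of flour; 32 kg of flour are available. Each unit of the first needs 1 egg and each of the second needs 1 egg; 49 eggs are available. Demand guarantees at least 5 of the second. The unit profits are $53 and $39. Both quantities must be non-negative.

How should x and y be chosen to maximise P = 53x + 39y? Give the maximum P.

x = 1/4, y = 5, maximum P = 833/4

Extreme points and P = 53x + 39y:
  (0, 16/3) → P = 208
  (0, 5) → P = 195
  (1/4, 5) → P = 833/4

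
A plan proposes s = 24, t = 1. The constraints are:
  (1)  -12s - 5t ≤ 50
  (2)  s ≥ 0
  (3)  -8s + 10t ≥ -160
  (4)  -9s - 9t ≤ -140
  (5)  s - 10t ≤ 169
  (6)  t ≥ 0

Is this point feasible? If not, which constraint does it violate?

Constraint (3): -8s + 10t = -182, which is not ≥ -160. All other constraints are satisfied.

not feasible — violates (3)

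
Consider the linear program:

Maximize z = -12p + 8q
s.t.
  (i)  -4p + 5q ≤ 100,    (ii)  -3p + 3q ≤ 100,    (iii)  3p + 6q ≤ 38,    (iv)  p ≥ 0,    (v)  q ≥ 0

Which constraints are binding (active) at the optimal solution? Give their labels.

Feasible corners and z = -12p + 8q:
  (0, 19/3) → z = 152/3
  (38/3, 0) → z = -152
  (0, 0) → z = 0

The maximum is at (0, 19/3). Substituting into each constraint, equality holds for (iii) and (iv); the remaining constraints have slack.

(iii) and (iv)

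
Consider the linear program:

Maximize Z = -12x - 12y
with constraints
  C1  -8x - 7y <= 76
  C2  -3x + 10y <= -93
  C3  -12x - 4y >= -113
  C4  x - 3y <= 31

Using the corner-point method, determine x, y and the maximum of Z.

x = -11/31, y = -324/31, maximum Z = 4020/31

Vertices and Z = -12x - 12y:
  (-109/101, -972/101) → Z = 12972/101
  (-11/31, -324/31) → Z = 4020/31
  (751/66, -259/44) → Z = -725/11
  (463/40, -259/40) → Z = -306/5

The optimum lies where -8x - 7y = 76 and x - 3y = 31.
Solving simultaneously gives x = -11/31, y = -324/31.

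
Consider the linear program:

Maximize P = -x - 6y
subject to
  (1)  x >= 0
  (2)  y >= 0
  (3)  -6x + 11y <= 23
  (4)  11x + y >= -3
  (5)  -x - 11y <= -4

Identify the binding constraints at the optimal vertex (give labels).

(1) and (5)

Corner points and P = -x - 6y:
  (0, 23/11) → P = -138/11
  (0, 4/11) → P = -24/11
  (4, 0) → P = -4
The feasible region is unbounded (it extends along (11, 6), (1, 0)), but P strictly decreases along every unbounded feasible direction, so there is no improving ray and the maximum is attained at a vertex.

The maximum is at (0, 4/11). Substituting into each constraint, equality holds for (1) and (5); the remaining constraints have slack.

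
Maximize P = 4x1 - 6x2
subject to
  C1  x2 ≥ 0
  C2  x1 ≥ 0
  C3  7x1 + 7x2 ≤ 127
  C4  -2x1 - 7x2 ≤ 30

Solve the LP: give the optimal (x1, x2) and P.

Corner points and P = 4x1 - 6x2:
  (0, 0) → P = 0
  (127/7, 0) → P = 508/7
  (0, 127/7) → P = -762/7

The binding constraints are x2 = 0 and 7x1 + 7x2 = 127.
Solving simultaneously gives x1 = 127/7, x2 = 0.

x1 = 127/7, x2 = 0, maximum P = 508/7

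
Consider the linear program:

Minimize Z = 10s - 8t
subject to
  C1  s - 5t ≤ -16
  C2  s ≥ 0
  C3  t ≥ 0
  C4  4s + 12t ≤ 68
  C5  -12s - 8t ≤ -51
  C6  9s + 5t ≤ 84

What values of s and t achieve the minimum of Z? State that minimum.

Corner points and Z = 10s - 8t:
  (37/8, 33/8) → Z = 53/4
  (127/68, 243/68) → Z = -337/34
  (17/28, 153/28) → Z = -527/14

s = 17/28, t = 153/28, minimum Z = -527/14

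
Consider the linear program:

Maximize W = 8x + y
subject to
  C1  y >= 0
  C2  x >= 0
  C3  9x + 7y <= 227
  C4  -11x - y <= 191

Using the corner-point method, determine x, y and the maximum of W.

Extreme points and W = 8x + y:
  (0, 0) → W = 0
  (227/9, 0) → W = 1816/9
  (0, 227/7) → W = 227/7

x = 227/9, y = 0, maximum W = 1816/9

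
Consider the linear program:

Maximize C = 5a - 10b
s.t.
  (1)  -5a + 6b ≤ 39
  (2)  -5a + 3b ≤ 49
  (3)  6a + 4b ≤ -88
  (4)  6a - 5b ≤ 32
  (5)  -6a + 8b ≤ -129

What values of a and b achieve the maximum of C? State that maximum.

a = -341/7, b = -454/7, maximum C = 405

Feasible corners and C = 5a - 10b:
  (-341/7, -454/7) → C = 405
  (-779/22, -939/22) → C = 5495/22
  (-389/18, -97/3) → C = 3875/18

The optimum lies where -5a + 3b = 49 and 6a - 5b = 32.
Solving simultaneously gives a = -341/7, b = -454/7.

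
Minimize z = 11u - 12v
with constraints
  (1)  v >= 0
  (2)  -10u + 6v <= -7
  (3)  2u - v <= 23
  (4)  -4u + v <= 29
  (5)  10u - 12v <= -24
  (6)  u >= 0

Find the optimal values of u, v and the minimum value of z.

u = 131/2, v = 108, minimum z = -1151/2

Corner points and z = 11u - 12v:
  (131/2, 108) → z = -1151/2
  (19/5, 31/6) → z = -101/5
  (150/7, 139/7) → z = -18/7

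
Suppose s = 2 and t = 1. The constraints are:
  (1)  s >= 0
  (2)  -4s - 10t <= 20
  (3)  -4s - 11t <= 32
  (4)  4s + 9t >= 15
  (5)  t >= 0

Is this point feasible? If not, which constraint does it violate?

feasible

(1): 2 ≥ 0 ✓
(2): -18 ≤ 20 ✓
(3): -19 ≤ 32 ✓
(4): 17 ≥ 15 ✓
(5): 1 ≥ 0 ✓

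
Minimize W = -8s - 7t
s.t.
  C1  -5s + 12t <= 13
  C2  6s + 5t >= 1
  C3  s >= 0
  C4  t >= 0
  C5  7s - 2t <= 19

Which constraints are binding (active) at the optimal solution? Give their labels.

C1 and C5

Vertices and W = -8s - 7t:
  (0, 13/12) → W = -91/12
  (127/37, 93/37) → W = -1667/37
  (0, 1/5) → W = -7/5
  (1/6, 0) → W = -4/3
  (19/7, 0) → W = -152/7

The minimum is at (127/37, 93/37). Substituting into each constraint, equality holds for C1 and C5; the remaining constraints have slack.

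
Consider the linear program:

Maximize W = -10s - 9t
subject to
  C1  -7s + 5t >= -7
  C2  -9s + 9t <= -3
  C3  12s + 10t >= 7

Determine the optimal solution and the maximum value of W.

s = 21/26, t = -7/26, maximum W = -147/26

Feasible corners and W = -10s - 9t:
  (8/3, 7/3) → W = -143/3
  (21/26, -7/26) → W = -147/26
  (31/66, 3/22) → W = -391/66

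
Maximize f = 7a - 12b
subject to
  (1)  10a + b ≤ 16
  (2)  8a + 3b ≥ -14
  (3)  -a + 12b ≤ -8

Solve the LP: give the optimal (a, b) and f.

Corner points and f = 7a - 12b:
  (31/11, -134/11) → f = 1825/11
  (200/121, -64/121) → f = 2168/121
  (-16/11, -26/33) → f = -8/11

a = 31/11, b = -134/11, maximum f = 1825/11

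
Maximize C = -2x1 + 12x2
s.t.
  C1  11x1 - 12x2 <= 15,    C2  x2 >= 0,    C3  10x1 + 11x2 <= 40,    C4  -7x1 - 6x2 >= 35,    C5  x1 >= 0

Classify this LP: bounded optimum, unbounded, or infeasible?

The boundaries 11x1 - 12x2 = 15 and x2 = 0 meet at (15/11, 0), but that point violates -7x1 - 6x2 ≥ 35. Every candidate vertex is excluded by some other constraint, so the feasible region is empty.

infeasible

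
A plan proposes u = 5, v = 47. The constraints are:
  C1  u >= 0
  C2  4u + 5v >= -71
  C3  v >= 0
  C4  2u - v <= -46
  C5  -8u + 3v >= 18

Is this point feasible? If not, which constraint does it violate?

Constraint C4: 2u - v = -37, which is not ≤ -46. All other constraints are satisfied.

not feasible — violates C4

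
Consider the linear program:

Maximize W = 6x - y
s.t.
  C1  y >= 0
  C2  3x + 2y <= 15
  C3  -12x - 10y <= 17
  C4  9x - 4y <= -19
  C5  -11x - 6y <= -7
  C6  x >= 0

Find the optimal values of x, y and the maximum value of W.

x = 11/15, y = 32/5, maximum W = -2

Vertices and W = 6x - y:
  (11/15, 32/5) → W = -2
  (0, 15/2) → W = -15/2
  (0, 19/4) → W = -19/4

The binding constraints are 3x + 2y = 15 and 9x - 4y = -19.
Solving simultaneously gives x = 11/15, y = 32/5.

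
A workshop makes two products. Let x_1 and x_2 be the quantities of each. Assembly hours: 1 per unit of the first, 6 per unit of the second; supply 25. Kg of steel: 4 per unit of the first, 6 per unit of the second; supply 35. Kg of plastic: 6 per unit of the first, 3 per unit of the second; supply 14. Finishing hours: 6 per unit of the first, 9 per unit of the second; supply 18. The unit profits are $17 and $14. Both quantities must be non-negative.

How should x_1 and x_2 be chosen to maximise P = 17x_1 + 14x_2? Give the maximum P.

Vertices and P = 17x_1 + 14x_2:
  (0, 0) → P = 0
  (0, 2) → P = 28
  (7/3, 0) → P = 119/3
  (2, 2/3) → P = 130/3

x_1 = 2, x_2 = 2/3, maximum P = 130/3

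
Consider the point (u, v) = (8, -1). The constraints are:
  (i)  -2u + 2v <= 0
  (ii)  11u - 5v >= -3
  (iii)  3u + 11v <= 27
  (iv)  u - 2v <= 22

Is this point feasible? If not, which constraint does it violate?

(i): -18 ≤ 0 ✓
(ii): 93 ≥ -3 ✓
(iii): 13 ≤ 27 ✓
(iv): 10 ≤ 22 ✓

feasible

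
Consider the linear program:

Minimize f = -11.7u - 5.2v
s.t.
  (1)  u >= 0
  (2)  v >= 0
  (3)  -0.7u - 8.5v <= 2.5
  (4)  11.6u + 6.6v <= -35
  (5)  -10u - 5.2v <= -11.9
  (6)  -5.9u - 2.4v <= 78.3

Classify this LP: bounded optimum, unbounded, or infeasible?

infeasible

The boundaries u = 0 and -10u - 5.2v = -11.9 meet at (0, 119/52), but that point violates 11.6u + 6.6v ≤ -35. Every candidate vertex is excluded by some other constraint, so the feasible region is empty.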